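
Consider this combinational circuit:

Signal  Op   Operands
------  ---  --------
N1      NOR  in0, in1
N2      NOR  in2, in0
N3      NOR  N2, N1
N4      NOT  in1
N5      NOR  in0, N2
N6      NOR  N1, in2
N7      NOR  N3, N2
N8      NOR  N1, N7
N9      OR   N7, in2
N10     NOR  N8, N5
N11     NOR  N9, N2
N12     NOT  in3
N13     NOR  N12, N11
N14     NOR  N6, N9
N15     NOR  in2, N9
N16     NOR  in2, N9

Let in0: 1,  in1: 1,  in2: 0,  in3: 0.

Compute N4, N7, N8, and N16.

N1 = in0 NOR in1 = 1 NOR 1 = 0
N2 = in2 NOR in0 = 0 NOR 1 = 0
N3 = N2 NOR N1 = 0 NOR 0 = 1
N4 = NOT in1 = NOT 1 = 0
N7 = N3 NOR N2 = 1 NOR 0 = 0
N8 = N1 NOR N7 = 0 NOR 0 = 1
N9 = N7 OR in2 = 0 OR 0 = 0
N16 = in2 NOR N9 = 0 NOR 0 = 1

N4 = 0; N7 = 0; N8 = 1; N16 = 1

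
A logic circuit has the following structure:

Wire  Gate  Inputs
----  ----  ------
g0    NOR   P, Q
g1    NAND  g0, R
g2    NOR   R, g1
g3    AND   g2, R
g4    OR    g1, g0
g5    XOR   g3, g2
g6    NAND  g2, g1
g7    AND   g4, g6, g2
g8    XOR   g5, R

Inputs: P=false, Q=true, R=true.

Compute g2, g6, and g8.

g2 = false  g6 = true  g8 = true

g0 = P NOR Q = false NOR true = false
g1 = g0 NAND R = false NAND true = true
g2 = R NOR g1 = true NOR true = false
g3 = g2 AND R = false AND true = false
g5 = g3 XOR g2 = false XOR false = false
g6 = g2 NAND g1 = false NAND true = true
g8 = g5 XOR R = false XOR true = true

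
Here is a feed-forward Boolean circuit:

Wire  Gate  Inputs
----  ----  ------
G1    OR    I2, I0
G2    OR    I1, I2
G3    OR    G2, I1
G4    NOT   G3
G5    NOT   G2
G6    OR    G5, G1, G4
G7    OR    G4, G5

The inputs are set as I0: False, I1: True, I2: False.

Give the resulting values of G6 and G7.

G6 = False, G7 = False

G1 = I2 OR I0 = False OR False = False
G2 = I1 OR I2 = True OR False = True
G3 = G2 OR I1 = True OR True = True
G4 = NOT G3 = NOT True = False
G5 = NOT G2 = NOT True = False
G6 = G5 OR G1 OR G4 = False OR False OR False = False
G7 = G4 OR G5 = False OR False = False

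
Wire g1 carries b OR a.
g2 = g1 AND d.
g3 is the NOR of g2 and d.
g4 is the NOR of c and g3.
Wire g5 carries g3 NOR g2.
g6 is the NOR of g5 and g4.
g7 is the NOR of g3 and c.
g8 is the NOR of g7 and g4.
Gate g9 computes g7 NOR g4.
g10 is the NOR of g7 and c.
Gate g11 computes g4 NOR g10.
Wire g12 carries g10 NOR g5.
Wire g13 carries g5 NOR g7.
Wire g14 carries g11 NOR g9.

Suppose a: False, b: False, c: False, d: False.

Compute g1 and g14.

g1 = b OR a = False OR False = False
g2 = g1 AND d = False AND False = False
g3 = g2 NOR d = False NOR False = True
g4 = c NOR g3 = False NOR True = False
g7 = g3 NOR c = True NOR False = False
g9 = g7 NOR g4 = False NOR False = True
g10 = g7 NOR c = False NOR False = True
g11 = g4 NOR g10 = False NOR True = False
g14 = g11 NOR g9 = False NOR True = False

g1 = False; g14 = False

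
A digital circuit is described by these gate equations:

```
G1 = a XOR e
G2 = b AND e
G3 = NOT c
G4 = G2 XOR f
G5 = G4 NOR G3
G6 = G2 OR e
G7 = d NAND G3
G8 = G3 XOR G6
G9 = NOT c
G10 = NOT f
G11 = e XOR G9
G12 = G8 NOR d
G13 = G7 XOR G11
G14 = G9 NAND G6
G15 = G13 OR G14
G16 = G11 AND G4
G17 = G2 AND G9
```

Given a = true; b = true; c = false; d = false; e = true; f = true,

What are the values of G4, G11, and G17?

G4 = false, G11 = false, G17 = true

G2 = b AND e = true AND true = true
G4 = G2 XOR f = true XOR true = false
G9 = NOT c = NOT false = true
G11 = e XOR G9 = true XOR true = false
G17 = G2 AND G9 = true AND true = true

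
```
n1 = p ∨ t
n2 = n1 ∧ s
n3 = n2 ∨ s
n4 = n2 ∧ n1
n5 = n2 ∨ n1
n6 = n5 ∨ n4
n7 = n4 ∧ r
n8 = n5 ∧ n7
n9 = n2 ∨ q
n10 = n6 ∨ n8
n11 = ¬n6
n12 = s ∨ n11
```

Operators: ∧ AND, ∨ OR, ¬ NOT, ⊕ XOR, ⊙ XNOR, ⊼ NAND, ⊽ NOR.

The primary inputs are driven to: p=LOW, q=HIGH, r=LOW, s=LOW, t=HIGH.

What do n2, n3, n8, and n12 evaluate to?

n1 = p OR t = LOW OR HIGH = HIGH
n2 = n1 AND s = HIGH AND LOW = LOW
n3 = n2 OR s = LOW OR LOW = LOW
n4 = n2 AND n1 = LOW AND HIGH = LOW
n5 = n2 OR n1 = LOW OR HIGH = HIGH
n6 = n5 OR n4 = HIGH OR LOW = HIGH
n7 = n4 AND r = LOW AND LOW = LOW
n8 = n5 AND n7 = HIGH AND LOW = LOW
n11 = NOT n6 = NOT HIGH = LOW
n12 = s OR n11 = LOW OR LOW = LOW

n2 = LOW, n3 = LOW, n8 = LOW, n12 = LOW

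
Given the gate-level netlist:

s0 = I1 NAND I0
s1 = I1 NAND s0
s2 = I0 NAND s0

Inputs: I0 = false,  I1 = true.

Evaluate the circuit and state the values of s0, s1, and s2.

s0 = true, s1 = false, s2 = true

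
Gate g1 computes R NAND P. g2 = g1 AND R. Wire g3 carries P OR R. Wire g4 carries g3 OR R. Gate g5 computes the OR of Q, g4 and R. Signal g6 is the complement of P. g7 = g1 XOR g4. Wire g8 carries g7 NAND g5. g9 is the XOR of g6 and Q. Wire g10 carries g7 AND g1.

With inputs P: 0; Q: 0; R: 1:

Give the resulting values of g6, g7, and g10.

g1 = R NAND P = 1 NAND 0 = 1
g3 = P OR R = 0 OR 1 = 1
g4 = g3 OR R = 1 OR 1 = 1
g6 = NOT P = NOT 0 = 1
g7 = g1 XOR g4 = 1 XOR 1 = 0
g10 = g7 AND g1 = 0 AND 1 = 0

g6 = 1; g7 = 0; g10 = 0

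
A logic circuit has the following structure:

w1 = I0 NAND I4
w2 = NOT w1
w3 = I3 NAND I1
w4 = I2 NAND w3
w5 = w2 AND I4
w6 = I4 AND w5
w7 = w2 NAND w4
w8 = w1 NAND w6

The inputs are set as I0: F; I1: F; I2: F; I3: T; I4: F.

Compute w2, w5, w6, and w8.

w2 = F; w5 = F; w6 = F; w8 = T

w1 = I0 NAND I4 = F NAND F = T
w2 = NOT w1 = NOT T = F
w5 = w2 AND I4 = F AND F = F
w6 = I4 AND w5 = F AND F = F
w8 = w1 NAND w6 = T NAND F = T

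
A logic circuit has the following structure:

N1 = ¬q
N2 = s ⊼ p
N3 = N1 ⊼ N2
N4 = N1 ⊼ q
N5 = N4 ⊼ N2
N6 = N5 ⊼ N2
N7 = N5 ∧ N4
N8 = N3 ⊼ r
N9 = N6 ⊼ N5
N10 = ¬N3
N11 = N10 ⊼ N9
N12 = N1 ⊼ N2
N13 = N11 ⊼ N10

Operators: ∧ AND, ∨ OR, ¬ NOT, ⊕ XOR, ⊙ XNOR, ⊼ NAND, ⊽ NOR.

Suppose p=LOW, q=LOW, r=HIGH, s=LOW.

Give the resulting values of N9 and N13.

N9 = HIGH, N13 = HIGH

N1 = NOT q = NOT LOW = HIGH
N2 = s NAND p = LOW NAND LOW = HIGH
N3 = N1 NAND N2 = HIGH NAND HIGH = LOW
N4 = N1 NAND q = HIGH NAND LOW = HIGH
N5 = N4 NAND N2 = HIGH NAND HIGH = LOW
N6 = N5 NAND N2 = LOW NAND HIGH = HIGH
N9 = N6 NAND N5 = HIGH NAND LOW = HIGH
N10 = NOT N3 = NOT LOW = HIGH
N11 = N10 NAND N9 = HIGH NAND HIGH = LOW
N13 = N11 NAND N10 = LOW NAND HIGH = HIGH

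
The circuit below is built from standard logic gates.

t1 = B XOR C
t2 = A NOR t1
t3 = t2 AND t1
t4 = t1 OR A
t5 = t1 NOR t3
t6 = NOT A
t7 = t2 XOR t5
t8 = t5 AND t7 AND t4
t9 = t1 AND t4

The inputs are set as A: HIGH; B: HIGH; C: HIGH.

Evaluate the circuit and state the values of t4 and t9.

t1 = B XOR C = HIGH XOR HIGH = LOW
t4 = t1 OR A = LOW OR HIGH = HIGH
t9 = t1 AND t4 = LOW AND HIGH = LOW

t4 = HIGH; t9 = LOW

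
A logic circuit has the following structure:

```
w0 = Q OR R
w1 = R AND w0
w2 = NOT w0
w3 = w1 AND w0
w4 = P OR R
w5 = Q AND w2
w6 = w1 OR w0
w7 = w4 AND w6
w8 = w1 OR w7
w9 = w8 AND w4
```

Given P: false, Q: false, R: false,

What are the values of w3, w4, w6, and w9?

w3 = false  w4 = false  w6 = false  w9 = false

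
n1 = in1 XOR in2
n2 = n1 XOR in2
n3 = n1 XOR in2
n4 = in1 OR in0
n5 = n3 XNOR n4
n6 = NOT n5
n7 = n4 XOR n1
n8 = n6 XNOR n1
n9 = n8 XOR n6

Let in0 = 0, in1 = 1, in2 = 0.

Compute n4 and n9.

n1 = in1 XOR in2 = 1 XOR 0 = 1
n3 = n1 XOR in2 = 1 XOR 0 = 1
n4 = in1 OR in0 = 1 OR 0 = 1
n5 = n3 XNOR n4 = 1 XNOR 1 = 1
n6 = NOT n5 = NOT 1 = 0
n8 = n6 XNOR n1 = 0 XNOR 1 = 0
n9 = n8 XOR n6 = 0 XOR 0 = 0

n4 = 1, n9 = 0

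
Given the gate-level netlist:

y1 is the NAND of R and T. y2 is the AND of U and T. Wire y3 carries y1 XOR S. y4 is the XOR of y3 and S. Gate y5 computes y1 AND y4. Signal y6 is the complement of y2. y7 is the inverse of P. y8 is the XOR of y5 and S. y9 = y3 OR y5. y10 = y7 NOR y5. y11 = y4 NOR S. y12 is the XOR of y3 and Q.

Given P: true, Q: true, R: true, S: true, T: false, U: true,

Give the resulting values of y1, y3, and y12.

y1 = true  y3 = false  y12 = true

y1 = R NAND T = true NAND false = true
y3 = y1 XOR S = true XOR true = false
y12 = y3 XOR Q = false XOR true = true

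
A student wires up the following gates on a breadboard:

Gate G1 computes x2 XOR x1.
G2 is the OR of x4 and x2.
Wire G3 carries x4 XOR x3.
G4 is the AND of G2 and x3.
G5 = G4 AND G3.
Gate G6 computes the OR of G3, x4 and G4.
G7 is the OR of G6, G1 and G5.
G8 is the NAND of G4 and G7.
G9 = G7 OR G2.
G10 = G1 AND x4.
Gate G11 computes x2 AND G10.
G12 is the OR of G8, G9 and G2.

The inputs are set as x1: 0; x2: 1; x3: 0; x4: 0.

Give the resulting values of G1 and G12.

G1 = 1, G12 = 1

G1 = x2 XOR x1 = 1 XOR 0 = 1
G2 = x4 OR x2 = 0 OR 1 = 1
G3 = x4 XOR x3 = 0 XOR 0 = 0
G4 = G2 AND x3 = 1 AND 0 = 0
G5 = G4 AND G3 = 0 AND 0 = 0
G6 = G3 OR x4 OR G4 = 0 OR 0 OR 0 = 0
G7 = G6 OR G1 OR G5 = 0 OR 1 OR 0 = 1
G8 = G4 NAND G7 = 0 NAND 1 = 1
G9 = G7 OR G2 = 1 OR 1 = 1
G12 = G8 OR G9 OR G2 = 1 OR 1 OR 1 = 1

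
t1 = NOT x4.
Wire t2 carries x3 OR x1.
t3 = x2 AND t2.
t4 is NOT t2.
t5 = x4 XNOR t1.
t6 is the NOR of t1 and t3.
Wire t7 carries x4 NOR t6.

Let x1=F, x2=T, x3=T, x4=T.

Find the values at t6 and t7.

t6 = F, t7 = F

t1 = NOT x4 = NOT T = F
t2 = x3 OR x1 = T OR F = T
t3 = x2 AND t2 = T AND T = T
t6 = t1 NOR t3 = F NOR T = F
t7 = x4 NOR t6 = T NOR F = F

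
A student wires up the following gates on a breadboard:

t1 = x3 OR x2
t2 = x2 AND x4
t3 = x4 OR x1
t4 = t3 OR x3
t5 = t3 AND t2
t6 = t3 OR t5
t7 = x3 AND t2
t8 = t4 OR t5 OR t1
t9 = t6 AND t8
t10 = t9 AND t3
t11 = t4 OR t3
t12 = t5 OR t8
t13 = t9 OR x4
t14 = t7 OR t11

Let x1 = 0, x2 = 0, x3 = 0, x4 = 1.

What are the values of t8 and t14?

t8 = 1, t14 = 1

t1 = x3 OR x2 = 0 OR 0 = 0
t2 = x2 AND x4 = 0 AND 1 = 0
t3 = x4 OR x1 = 1 OR 0 = 1
t4 = t3 OR x3 = 1 OR 0 = 1
t5 = t3 AND t2 = 1 AND 0 = 0
t7 = x3 AND t2 = 0 AND 0 = 0
t8 = t4 OR t5 OR t1 = 1 OR 0 OR 0 = 1
t11 = t4 OR t3 = 1 OR 1 = 1
t14 = t7 OR t11 = 0 OR 1 = 1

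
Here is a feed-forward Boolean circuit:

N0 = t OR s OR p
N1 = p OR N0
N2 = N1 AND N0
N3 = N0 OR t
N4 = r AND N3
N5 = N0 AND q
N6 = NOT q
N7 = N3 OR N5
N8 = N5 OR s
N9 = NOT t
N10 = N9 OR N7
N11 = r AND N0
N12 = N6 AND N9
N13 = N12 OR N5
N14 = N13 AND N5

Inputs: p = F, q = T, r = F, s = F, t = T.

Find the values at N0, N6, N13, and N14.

N0 = t OR s OR p = T OR F OR F = T
N5 = N0 AND q = T AND T = T
N6 = NOT q = NOT T = F
N9 = NOT t = NOT T = F
N12 = N6 AND N9 = F AND F = F
N13 = N12 OR N5 = F OR T = T
N14 = N13 AND N5 = T AND T = T

N0 = T, N6 = F, N13 = T, N14 = T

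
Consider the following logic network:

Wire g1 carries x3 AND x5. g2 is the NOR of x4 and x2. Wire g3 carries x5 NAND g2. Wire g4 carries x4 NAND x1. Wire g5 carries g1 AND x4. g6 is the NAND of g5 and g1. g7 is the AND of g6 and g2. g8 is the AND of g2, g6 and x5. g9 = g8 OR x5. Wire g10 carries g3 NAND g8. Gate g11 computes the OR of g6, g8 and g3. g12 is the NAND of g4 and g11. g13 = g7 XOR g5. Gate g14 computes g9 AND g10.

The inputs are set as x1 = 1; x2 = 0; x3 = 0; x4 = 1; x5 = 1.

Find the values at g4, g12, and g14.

g4 = 0  g12 = 1  g14 = 1

g1 = x3 AND x5 = 0 AND 1 = 0
g2 = x4 NOR x2 = 1 NOR 0 = 0
g3 = x5 NAND g2 = 1 NAND 0 = 1
g4 = x4 NAND x1 = 1 NAND 1 = 0
g5 = g1 AND x4 = 0 AND 1 = 0
g6 = g5 NAND g1 = 0 NAND 0 = 1
g8 = g2 AND g6 AND x5 = 0 AND 1 AND 1 = 0
g9 = g8 OR x5 = 0 OR 1 = 1
g10 = g3 NAND g8 = 1 NAND 0 = 1
g11 = g6 OR g8 OR g3 = 1 OR 0 OR 1 = 1
g12 = g4 NAND g11 = 0 NAND 1 = 1
g14 = g9 AND g10 = 1 AND 1 = 1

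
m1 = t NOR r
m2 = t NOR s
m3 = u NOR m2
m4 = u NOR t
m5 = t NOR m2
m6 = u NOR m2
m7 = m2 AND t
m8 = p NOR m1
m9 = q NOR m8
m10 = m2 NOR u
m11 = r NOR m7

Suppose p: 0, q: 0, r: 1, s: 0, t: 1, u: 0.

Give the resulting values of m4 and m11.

m4 = 0  m11 = 0

m2 = t NOR s = 1 NOR 0 = 0
m4 = u NOR t = 0 NOR 1 = 0
m7 = m2 AND t = 0 AND 1 = 0
m11 = r NOR m7 = 1 NOR 0 = 0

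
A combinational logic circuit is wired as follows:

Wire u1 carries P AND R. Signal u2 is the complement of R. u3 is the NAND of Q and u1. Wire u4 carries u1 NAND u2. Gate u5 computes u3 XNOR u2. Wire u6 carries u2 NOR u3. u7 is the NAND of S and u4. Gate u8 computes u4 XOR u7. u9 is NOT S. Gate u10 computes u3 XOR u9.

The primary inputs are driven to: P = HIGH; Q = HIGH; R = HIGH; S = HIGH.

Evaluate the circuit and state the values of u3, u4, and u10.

u3 = LOW, u4 = HIGH, u10 = LOW

u1 = P AND R = HIGH AND HIGH = HIGH
u2 = NOT R = NOT HIGH = LOW
u3 = Q NAND u1 = HIGH NAND HIGH = LOW
u4 = u1 NAND u2 = HIGH NAND LOW = HIGH
u9 = NOT S = NOT HIGH = LOW
u10 = u3 XOR u9 = LOW XOR LOW = LOW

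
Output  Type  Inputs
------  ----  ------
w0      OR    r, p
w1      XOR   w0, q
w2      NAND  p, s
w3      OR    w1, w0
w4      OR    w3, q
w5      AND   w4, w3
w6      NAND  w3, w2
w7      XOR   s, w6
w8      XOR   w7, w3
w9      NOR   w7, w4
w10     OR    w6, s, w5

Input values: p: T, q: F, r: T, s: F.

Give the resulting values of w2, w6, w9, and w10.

w0 = r OR p = T OR T = T
w1 = w0 XOR q = T XOR F = T
w2 = p NAND s = T NAND F = T
w3 = w1 OR w0 = T OR T = T
w4 = w3 OR q = T OR F = T
w5 = w4 AND w3 = T AND T = T
w6 = w3 NAND w2 = T NAND T = F
w7 = s XOR w6 = F XOR F = F
w9 = w7 NOR w4 = F NOR T = F
w10 = w6 OR s OR w5 = F OR F OR T = T

w2 = T  w6 = F  w9 = F  w10 = T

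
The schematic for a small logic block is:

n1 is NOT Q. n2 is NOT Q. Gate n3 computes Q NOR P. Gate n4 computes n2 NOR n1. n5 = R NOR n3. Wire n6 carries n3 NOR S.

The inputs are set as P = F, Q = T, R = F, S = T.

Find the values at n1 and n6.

n1 = NOT Q = NOT T = F
n3 = Q NOR P = T NOR F = F
n6 = n3 NOR S = F NOR T = F

n1 = F  n6 = F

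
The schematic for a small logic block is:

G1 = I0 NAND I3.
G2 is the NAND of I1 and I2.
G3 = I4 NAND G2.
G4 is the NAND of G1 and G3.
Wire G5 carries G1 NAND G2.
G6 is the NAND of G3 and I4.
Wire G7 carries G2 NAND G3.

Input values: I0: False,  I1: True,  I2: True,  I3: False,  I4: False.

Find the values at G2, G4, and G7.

G1 = I0 NAND I3 = False NAND False = True
G2 = I1 NAND I2 = True NAND True = False
G3 = I4 NAND G2 = False NAND False = True
G4 = G1 NAND G3 = True NAND True = False
G7 = G2 NAND G3 = False NAND True = True

G2 = False, G4 = False, G7 = True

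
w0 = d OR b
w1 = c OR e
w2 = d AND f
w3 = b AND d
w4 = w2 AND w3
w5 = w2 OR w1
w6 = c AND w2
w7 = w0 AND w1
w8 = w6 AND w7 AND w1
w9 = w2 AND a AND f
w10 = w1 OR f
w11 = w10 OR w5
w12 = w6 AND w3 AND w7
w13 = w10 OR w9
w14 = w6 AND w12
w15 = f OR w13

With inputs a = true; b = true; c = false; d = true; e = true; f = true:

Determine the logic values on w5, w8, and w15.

w5 = true  w8 = false  w15 = true

w0 = d OR b = true OR true = true
w1 = c OR e = false OR true = true
w2 = d AND f = true AND true = true
w5 = w2 OR w1 = true OR true = true
w6 = c AND w2 = false AND true = false
w7 = w0 AND w1 = true AND true = true
w8 = w6 AND w7 AND w1 = false AND true AND true = false
w9 = w2 AND a AND f = true AND true AND true = true
w10 = w1 OR f = true OR true = true
w13 = w10 OR w9 = true OR true = true
w15 = f OR w13 = true OR true = true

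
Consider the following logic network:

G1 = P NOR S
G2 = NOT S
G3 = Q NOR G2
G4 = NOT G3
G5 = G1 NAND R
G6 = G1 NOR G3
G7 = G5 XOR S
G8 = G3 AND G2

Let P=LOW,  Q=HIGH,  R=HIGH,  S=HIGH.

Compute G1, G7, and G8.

G1 = LOW, G7 = LOW, G8 = LOW

G1 = P NOR S = LOW NOR HIGH = LOW
G2 = NOT S = NOT HIGH = LOW
G3 = Q NOR G2 = HIGH NOR LOW = LOW
G5 = G1 NAND R = LOW NAND HIGH = HIGH
G7 = G5 XOR S = HIGH XOR HIGH = LOW
G8 = G3 AND G2 = LOW AND LOW = LOW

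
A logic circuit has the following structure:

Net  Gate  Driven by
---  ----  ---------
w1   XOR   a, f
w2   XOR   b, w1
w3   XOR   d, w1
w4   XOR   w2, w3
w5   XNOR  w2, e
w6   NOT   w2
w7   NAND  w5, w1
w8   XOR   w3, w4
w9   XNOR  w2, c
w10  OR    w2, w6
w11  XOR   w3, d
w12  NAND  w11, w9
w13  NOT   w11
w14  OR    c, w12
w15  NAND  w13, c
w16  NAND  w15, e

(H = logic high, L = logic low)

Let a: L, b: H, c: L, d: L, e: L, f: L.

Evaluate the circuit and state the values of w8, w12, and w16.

w8 = H  w12 = H  w16 = H

w1 = a XOR f = L XOR L = L
w2 = b XOR w1 = H XOR L = H
w3 = d XOR w1 = L XOR L = L
w4 = w2 XOR w3 = H XOR L = H
w8 = w3 XOR w4 = L XOR H = H
w9 = w2 XNOR c = H XNOR L = L
w11 = w3 XOR d = L XOR L = L
w12 = w11 NAND w9 = L NAND L = H
w13 = NOT w11 = NOT L = H
w15 = w13 NAND c = H NAND L = H
w16 = w15 NAND e = H NAND L = H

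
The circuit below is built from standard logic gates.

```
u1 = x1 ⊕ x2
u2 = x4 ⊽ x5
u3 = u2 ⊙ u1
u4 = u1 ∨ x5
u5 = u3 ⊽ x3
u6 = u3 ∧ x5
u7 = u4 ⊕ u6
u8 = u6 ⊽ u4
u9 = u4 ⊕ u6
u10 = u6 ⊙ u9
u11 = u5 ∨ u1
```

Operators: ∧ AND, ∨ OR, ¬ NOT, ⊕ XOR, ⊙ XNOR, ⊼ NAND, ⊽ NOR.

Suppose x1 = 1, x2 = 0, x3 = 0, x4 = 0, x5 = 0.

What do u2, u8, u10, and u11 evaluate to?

u2 = 1, u8 = 0, u10 = 0, u11 = 1

u1 = x1 XOR x2 = 1 XOR 0 = 1
u2 = x4 NOR x5 = 0 NOR 0 = 1
u3 = u2 XNOR u1 = 1 XNOR 1 = 1
u4 = u1 OR x5 = 1 OR 0 = 1
u5 = u3 NOR x3 = 1 NOR 0 = 0
u6 = u3 AND x5 = 1 AND 0 = 0
u8 = u6 NOR u4 = 0 NOR 1 = 0
u9 = u4 XOR u6 = 1 XOR 0 = 1
u10 = u6 XNOR u9 = 0 XNOR 1 = 0
u11 = u5 OR u1 = 0 OR 1 = 1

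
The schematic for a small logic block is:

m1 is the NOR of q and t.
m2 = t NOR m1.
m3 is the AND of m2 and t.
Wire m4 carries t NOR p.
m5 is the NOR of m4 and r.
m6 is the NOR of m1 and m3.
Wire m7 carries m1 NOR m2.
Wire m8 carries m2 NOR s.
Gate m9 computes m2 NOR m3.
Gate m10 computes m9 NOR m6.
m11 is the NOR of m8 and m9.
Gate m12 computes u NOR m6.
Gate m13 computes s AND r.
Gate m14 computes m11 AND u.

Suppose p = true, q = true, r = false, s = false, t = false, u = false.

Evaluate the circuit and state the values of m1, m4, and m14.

m1 = false  m4 = false  m14 = false

m1 = q NOR t = true NOR false = false
m2 = t NOR m1 = false NOR false = true
m3 = m2 AND t = true AND false = false
m4 = t NOR p = false NOR true = false
m8 = m2 NOR s = true NOR false = false
m9 = m2 NOR m3 = true NOR false = false
m11 = m8 NOR m9 = false NOR false = true
m14 = m11 AND u = true AND false = false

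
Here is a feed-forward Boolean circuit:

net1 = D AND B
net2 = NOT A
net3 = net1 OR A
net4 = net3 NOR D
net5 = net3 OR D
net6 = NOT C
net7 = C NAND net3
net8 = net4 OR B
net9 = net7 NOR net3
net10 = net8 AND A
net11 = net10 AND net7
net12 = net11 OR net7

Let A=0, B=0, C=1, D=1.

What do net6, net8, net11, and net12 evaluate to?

net6 = 0, net8 = 0, net11 = 0, net12 = 1

net1 = D AND B = 1 AND 0 = 0
net3 = net1 OR A = 0 OR 0 = 0
net4 = net3 NOR D = 0 NOR 1 = 0
net6 = NOT C = NOT 1 = 0
net7 = C NAND net3 = 1 NAND 0 = 1
net8 = net4 OR B = 0 OR 0 = 0
net10 = net8 AND A = 0 AND 0 = 0
net11 = net10 AND net7 = 0 AND 1 = 0
net12 = net11 OR net7 = 0 OR 1 = 1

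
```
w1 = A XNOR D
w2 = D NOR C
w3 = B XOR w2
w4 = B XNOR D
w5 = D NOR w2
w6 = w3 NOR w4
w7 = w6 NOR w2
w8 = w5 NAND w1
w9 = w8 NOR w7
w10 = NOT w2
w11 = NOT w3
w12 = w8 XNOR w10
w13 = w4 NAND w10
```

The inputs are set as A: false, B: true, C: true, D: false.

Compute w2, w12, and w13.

w1 = A XNOR D = false XNOR false = true
w2 = D NOR C = false NOR true = false
w4 = B XNOR D = true XNOR false = false
w5 = D NOR w2 = false NOR false = true
w8 = w5 NAND w1 = true NAND true = false
w10 = NOT w2 = NOT false = true
w12 = w8 XNOR w10 = false XNOR true = false
w13 = w4 NAND w10 = false NAND true = true

w2 = false, w12 = false, w13 = true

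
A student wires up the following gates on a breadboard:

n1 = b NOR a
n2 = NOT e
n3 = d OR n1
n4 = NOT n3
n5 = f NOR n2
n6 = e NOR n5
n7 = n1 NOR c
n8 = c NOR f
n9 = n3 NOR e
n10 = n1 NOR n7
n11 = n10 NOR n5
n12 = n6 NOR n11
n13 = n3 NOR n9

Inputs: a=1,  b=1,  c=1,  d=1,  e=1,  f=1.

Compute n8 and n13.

n1 = b NOR a = 1 NOR 1 = 0
n3 = d OR n1 = 1 OR 0 = 1
n8 = c NOR f = 1 NOR 1 = 0
n9 = n3 NOR e = 1 NOR 1 = 0
n13 = n3 NOR n9 = 1 NOR 0 = 0

n8 = 0; n13 = 0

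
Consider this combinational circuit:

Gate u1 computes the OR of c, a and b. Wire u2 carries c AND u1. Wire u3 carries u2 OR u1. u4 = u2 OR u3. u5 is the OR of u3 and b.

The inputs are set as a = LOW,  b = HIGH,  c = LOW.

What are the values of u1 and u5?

u1 = c OR a OR b = LOW OR LOW OR HIGH = HIGH
u2 = c AND u1 = LOW AND HIGH = LOW
u3 = u2 OR u1 = LOW OR HIGH = HIGH
u5 = u3 OR b = HIGH OR HIGH = HIGH

u1 = HIGH  u5 = HIGH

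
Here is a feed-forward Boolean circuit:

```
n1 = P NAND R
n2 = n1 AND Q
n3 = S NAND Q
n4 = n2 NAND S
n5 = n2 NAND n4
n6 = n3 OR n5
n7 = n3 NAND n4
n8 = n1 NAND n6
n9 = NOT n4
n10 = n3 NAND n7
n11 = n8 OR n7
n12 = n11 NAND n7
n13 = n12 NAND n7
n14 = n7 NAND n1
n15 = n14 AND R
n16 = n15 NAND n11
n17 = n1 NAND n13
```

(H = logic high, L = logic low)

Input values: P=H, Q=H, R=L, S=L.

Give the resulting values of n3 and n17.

n1 = P NAND R = H NAND L = H
n2 = n1 AND Q = H AND H = H
n3 = S NAND Q = L NAND H = H
n4 = n2 NAND S = H NAND L = H
n5 = n2 NAND n4 = H NAND H = L
n6 = n3 OR n5 = H OR L = H
n7 = n3 NAND n4 = H NAND H = L
n8 = n1 NAND n6 = H NAND H = L
n11 = n8 OR n7 = L OR L = L
n12 = n11 NAND n7 = L NAND L = H
n13 = n12 NAND n7 = H NAND L = H
n17 = n1 NAND n13 = H NAND H = L

n3 = H, n17 = L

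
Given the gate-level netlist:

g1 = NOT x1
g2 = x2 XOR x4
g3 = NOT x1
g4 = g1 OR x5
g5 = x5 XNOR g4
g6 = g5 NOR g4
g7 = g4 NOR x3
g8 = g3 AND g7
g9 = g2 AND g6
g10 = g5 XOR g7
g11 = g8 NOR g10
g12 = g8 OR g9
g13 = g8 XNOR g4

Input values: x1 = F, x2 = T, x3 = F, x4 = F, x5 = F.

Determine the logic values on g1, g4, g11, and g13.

g1 = T  g4 = T  g11 = T  g13 = F

g1 = NOT x1 = NOT F = T
g3 = NOT x1 = NOT F = T
g4 = g1 OR x5 = T OR F = T
g5 = x5 XNOR g4 = F XNOR T = F
g7 = g4 NOR x3 = T NOR F = F
g8 = g3 AND g7 = T AND F = F
g10 = g5 XOR g7 = F XOR F = F
g11 = g8 NOR g10 = F NOR F = T
g13 = g8 XNOR g4 = F XNOR T = F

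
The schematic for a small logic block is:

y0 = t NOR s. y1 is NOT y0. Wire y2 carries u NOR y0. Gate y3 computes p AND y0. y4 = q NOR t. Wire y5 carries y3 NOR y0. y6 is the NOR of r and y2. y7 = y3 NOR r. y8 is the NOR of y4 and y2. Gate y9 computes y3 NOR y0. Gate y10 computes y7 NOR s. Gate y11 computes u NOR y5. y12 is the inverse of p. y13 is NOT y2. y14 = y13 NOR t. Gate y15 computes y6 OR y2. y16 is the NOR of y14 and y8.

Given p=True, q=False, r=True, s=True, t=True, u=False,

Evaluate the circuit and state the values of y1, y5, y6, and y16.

y1 = True, y5 = True, y6 = False, y16 = True

y0 = t NOR s = True NOR True = False
y1 = NOT y0 = NOT False = True
y2 = u NOR y0 = False NOR False = True
y3 = p AND y0 = True AND False = False
y4 = q NOR t = False NOR True = False
y5 = y3 NOR y0 = False NOR False = True
y6 = r NOR y2 = True NOR True = False
y8 = y4 NOR y2 = False NOR True = False
y13 = NOT y2 = NOT True = False
y14 = y13 NOR t = False NOR True = False
y16 = y14 NOR y8 = False NOR False = True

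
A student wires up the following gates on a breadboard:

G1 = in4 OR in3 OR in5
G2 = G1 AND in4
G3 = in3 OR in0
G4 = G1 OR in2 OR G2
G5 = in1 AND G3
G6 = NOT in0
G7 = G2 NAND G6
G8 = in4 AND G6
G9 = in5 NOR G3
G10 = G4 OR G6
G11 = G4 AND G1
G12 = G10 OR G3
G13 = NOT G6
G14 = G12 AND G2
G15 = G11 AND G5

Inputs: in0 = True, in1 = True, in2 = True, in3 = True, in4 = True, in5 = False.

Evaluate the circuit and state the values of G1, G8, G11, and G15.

G1 = True, G8 = False, G11 = True, G15 = True

G1 = in4 OR in3 OR in5 = True OR True OR False = True
G2 = G1 AND in4 = True AND True = True
G3 = in3 OR in0 = True OR True = True
G4 = G1 OR in2 OR G2 = True OR True OR True = True
G5 = in1 AND G3 = True AND True = True
G6 = NOT in0 = NOT True = False
G8 = in4 AND G6 = True AND False = False
G11 = G4 AND G1 = True AND True = True
G15 = G11 AND G5 = True AND True = True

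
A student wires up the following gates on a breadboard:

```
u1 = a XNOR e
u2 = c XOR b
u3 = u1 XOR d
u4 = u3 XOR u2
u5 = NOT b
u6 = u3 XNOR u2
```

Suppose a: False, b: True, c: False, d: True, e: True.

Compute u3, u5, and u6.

u3 = True, u5 = False, u6 = True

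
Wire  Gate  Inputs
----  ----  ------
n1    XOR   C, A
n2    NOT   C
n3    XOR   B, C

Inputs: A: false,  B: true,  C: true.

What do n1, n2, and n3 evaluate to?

n1 = C XOR A = true XOR false = true
n2 = NOT C = NOT true = false
n3 = B XOR C = true XOR true = false

n1 = true  n2 = false  n3 = false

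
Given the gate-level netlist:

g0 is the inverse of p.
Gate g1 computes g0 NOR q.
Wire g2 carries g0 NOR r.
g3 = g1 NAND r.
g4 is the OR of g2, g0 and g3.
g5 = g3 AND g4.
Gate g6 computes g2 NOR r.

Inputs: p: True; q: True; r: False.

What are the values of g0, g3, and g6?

g0 = NOT p = NOT True = False
g1 = g0 NOR q = False NOR True = False
g2 = g0 NOR r = False NOR False = True
g3 = g1 NAND r = False NAND False = True
g6 = g2 NOR r = True NOR False = False

g0 = False, g3 = True, g6 = False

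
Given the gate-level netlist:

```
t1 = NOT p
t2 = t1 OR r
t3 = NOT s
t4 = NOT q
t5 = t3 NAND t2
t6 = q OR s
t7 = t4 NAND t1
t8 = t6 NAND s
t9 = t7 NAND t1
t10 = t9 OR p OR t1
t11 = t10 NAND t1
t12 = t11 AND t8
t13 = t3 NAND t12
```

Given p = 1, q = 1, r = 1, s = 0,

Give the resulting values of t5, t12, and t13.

t5 = 0, t12 = 1, t13 = 0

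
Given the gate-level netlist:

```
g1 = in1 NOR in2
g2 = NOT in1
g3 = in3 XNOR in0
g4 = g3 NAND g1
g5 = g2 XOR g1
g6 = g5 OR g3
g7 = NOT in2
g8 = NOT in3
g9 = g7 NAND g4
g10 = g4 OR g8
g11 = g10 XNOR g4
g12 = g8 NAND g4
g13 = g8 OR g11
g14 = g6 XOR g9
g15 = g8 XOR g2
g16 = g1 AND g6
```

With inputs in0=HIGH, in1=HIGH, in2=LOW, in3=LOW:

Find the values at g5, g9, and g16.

g5 = LOW; g9 = LOW; g16 = LOW

g1 = in1 NOR in2 = HIGH NOR LOW = LOW
g2 = NOT in1 = NOT HIGH = LOW
g3 = in3 XNOR in0 = LOW XNOR HIGH = LOW
g4 = g3 NAND g1 = LOW NAND LOW = HIGH
g5 = g2 XOR g1 = LOW XOR LOW = LOW
g6 = g5 OR g3 = LOW OR LOW = LOW
g7 = NOT in2 = NOT LOW = HIGH
g9 = g7 NAND g4 = HIGH NAND HIGH = LOW
g16 = g1 AND g6 = LOW AND LOW = LOW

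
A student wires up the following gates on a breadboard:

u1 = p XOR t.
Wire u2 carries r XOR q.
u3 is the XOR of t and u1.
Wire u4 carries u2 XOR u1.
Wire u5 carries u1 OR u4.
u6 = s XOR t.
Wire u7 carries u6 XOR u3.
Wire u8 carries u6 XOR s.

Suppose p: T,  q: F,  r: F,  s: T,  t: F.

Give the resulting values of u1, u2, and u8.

u1 = T; u2 = F; u8 = F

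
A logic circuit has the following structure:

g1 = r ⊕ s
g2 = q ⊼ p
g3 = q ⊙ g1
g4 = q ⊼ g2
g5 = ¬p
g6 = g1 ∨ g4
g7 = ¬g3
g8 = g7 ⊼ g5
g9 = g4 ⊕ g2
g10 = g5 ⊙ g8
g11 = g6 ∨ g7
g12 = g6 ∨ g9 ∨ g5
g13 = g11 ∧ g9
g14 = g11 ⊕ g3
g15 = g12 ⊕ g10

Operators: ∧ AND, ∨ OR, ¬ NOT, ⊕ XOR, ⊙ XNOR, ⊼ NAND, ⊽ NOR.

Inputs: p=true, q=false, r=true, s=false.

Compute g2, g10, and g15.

g2 = true, g10 = false, g15 = true

g1 = r XOR s = true XOR false = true
g2 = q NAND p = false NAND true = true
g3 = q XNOR g1 = false XNOR true = false
g4 = q NAND g2 = false NAND true = true
g5 = NOT p = NOT true = false
g6 = g1 OR g4 = true OR true = true
g7 = NOT g3 = NOT false = true
g8 = g7 NAND g5 = true NAND false = true
g9 = g4 XOR g2 = true XOR true = false
g10 = g5 XNOR g8 = false XNOR true = false
g12 = g6 OR g9 OR g5 = true OR false OR false = true
g15 = g12 XOR g10 = true XOR false = true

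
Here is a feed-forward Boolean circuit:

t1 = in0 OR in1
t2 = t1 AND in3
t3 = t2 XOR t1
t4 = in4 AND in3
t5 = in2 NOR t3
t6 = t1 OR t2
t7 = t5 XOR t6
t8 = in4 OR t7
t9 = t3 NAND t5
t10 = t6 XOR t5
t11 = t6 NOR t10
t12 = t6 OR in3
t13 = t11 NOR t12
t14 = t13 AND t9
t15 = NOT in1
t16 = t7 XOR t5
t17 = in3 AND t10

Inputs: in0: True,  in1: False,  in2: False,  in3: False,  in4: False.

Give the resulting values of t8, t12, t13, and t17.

t1 = in0 OR in1 = True OR False = True
t2 = t1 AND in3 = True AND False = False
t3 = t2 XOR t1 = False XOR True = True
t5 = in2 NOR t3 = False NOR True = False
t6 = t1 OR t2 = True OR False = True
t7 = t5 XOR t6 = False XOR True = True
t8 = in4 OR t7 = False OR True = True
t10 = t6 XOR t5 = True XOR False = True
t11 = t6 NOR t10 = True NOR True = False
t12 = t6 OR in3 = True OR False = True
t13 = t11 NOR t12 = False NOR True = False
t17 = in3 AND t10 = False AND True = False

t8 = True, t12 = True, t13 = False, t17 = False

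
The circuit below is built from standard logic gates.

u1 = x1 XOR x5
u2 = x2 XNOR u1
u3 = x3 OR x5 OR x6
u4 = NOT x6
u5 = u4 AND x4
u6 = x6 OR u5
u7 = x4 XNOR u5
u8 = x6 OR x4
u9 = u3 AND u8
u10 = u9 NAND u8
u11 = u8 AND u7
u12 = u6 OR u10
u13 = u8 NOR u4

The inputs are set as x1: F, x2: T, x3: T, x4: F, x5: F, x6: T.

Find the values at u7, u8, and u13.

u4 = NOT x6 = NOT T = F
u5 = u4 AND x4 = F AND F = F
u7 = x4 XNOR u5 = F XNOR F = T
u8 = x6 OR x4 = T OR F = T
u13 = u8 NOR u4 = T NOR F = F

u7 = T; u8 = T; u13 = F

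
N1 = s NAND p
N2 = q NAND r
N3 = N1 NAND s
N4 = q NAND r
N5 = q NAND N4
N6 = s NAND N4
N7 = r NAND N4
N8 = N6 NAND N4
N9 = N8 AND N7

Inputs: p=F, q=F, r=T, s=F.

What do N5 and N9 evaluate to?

N5 = T, N9 = F

N4 = q NAND r = F NAND T = T
N5 = q NAND N4 = F NAND T = T
N6 = s NAND N4 = F NAND T = T
N7 = r NAND N4 = T NAND T = F
N8 = N6 NAND N4 = T NAND T = F
N9 = N8 AND N7 = F AND F = F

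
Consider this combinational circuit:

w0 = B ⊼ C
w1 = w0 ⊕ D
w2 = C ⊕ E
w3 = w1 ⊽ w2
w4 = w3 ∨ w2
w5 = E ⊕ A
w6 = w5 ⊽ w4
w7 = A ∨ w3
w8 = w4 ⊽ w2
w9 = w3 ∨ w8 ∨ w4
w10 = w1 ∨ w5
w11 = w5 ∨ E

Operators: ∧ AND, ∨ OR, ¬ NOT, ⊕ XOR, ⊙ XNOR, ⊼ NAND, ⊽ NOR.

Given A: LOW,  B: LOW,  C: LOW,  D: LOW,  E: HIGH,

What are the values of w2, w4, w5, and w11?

w2 = HIGH  w4 = HIGH  w5 = HIGH  w11 = HIGH

w0 = B NAND C = LOW NAND LOW = HIGH
w1 = w0 XOR D = HIGH XOR LOW = HIGH
w2 = C XOR E = LOW XOR HIGH = HIGH
w3 = w1 NOR w2 = HIGH NOR HIGH = LOW
w4 = w3 OR w2 = LOW OR HIGH = HIGH
w5 = E XOR A = HIGH XOR LOW = HIGH
w11 = w5 OR E = HIGH OR HIGH = HIGH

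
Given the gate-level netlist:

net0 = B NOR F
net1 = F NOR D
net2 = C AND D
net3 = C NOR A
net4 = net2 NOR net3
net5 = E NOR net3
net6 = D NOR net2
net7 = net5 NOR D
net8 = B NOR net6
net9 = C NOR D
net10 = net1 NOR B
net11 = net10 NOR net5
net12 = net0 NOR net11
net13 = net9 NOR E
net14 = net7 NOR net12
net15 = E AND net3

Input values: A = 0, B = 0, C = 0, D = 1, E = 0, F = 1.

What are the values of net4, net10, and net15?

net4 = 0; net10 = 1; net15 = 0

net1 = F NOR D = 1 NOR 1 = 0
net2 = C AND D = 0 AND 1 = 0
net3 = C NOR A = 0 NOR 0 = 1
net4 = net2 NOR net3 = 0 NOR 1 = 0
net10 = net1 NOR B = 0 NOR 0 = 1
net15 = E AND net3 = 0 AND 1 = 0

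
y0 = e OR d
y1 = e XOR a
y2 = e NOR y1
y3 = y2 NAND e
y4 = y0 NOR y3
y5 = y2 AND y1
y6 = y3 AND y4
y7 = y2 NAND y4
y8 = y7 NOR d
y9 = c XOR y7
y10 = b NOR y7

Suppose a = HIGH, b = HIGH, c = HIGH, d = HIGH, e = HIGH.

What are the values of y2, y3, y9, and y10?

y0 = e OR d = HIGH OR HIGH = HIGH
y1 = e XOR a = HIGH XOR HIGH = LOW
y2 = e NOR y1 = HIGH NOR LOW = LOW
y3 = y2 NAND e = LOW NAND HIGH = HIGH
y4 = y0 NOR y3 = HIGH NOR HIGH = LOW
y7 = y2 NAND y4 = LOW NAND LOW = HIGH
y9 = c XOR y7 = HIGH XOR HIGH = LOW
y10 = b NOR y7 = HIGH NOR HIGH = LOW

y2 = LOW  y3 = HIGH  y9 = LOW  y10 = LOW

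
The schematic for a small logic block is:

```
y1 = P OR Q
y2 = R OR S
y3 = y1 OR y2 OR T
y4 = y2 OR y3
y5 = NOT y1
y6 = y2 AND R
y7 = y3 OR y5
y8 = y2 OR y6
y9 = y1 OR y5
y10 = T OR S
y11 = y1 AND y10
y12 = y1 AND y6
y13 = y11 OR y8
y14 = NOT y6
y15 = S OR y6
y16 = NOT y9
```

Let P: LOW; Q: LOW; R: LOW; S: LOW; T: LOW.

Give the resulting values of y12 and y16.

y1 = P OR Q = LOW OR LOW = LOW
y2 = R OR S = LOW OR LOW = LOW
y5 = NOT y1 = NOT LOW = HIGH
y6 = y2 AND R = LOW AND LOW = LOW
y9 = y1 OR y5 = LOW OR HIGH = HIGH
y12 = y1 AND y6 = LOW AND LOW = LOW
y16 = NOT y9 = NOT HIGH = LOW

y12 = LOW  y16 = LOW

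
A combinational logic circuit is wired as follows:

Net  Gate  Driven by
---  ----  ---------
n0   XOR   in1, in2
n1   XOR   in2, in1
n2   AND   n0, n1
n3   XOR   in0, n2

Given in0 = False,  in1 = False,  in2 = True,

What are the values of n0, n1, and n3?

n0 = True; n1 = True; n3 = True

n0 = in1 XOR in2 = False XOR True = True
n1 = in2 XOR in1 = True XOR False = True
n2 = n0 AND n1 = True AND True = True
n3 = in0 XOR n2 = False XOR True = True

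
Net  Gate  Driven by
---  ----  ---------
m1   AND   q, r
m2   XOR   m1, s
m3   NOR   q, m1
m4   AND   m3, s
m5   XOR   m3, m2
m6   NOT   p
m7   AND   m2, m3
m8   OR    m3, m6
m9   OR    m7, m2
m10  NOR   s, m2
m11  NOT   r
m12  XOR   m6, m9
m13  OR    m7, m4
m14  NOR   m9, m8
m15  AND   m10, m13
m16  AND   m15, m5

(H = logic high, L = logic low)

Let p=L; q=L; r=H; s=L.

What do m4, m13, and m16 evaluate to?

m1 = q AND r = L AND H = L
m2 = m1 XOR s = L XOR L = L
m3 = q NOR m1 = L NOR L = H
m4 = m3 AND s = H AND L = L
m5 = m3 XOR m2 = H XOR L = H
m7 = m2 AND m3 = L AND H = L
m10 = s NOR m2 = L NOR L = H
m13 = m7 OR m4 = L OR L = L
m15 = m10 AND m13 = H AND L = L
m16 = m15 AND m5 = L AND H = L

m4 = L, m13 = L, m16 = L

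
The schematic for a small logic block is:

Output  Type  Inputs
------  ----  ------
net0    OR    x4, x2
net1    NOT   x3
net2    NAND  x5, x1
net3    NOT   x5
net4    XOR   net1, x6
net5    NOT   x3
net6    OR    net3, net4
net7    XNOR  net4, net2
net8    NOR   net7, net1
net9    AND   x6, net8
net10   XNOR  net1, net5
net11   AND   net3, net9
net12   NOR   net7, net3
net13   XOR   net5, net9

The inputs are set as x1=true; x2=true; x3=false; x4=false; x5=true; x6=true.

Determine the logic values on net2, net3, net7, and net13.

net2 = false, net3 = false, net7 = true, net13 = true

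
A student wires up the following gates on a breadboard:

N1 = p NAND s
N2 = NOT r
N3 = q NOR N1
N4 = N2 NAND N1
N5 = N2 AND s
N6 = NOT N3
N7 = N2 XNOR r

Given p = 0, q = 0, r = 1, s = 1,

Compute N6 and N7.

N1 = p NAND s = 0 NAND 1 = 1
N2 = NOT r = NOT 1 = 0
N3 = q NOR N1 = 0 NOR 1 = 0
N6 = NOT N3 = NOT 0 = 1
N7 = N2 XNOR r = 0 XNOR 1 = 0

N6 = 1, N7 = 0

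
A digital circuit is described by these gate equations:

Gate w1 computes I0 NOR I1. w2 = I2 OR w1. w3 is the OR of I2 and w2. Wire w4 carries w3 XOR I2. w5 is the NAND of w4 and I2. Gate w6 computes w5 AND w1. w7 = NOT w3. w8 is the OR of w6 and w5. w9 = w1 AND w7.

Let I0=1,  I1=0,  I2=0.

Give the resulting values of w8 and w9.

w8 = 1, w9 = 0

w1 = I0 NOR I1 = 1 NOR 0 = 0
w2 = I2 OR w1 = 0 OR 0 = 0
w3 = I2 OR w2 = 0 OR 0 = 0
w4 = w3 XOR I2 = 0 XOR 0 = 0
w5 = w4 NAND I2 = 0 NAND 0 = 1
w6 = w5 AND w1 = 1 AND 0 = 0
w7 = NOT w3 = NOT 0 = 1
w8 = w6 OR w5 = 0 OR 1 = 1
w9 = w1 AND w7 = 0 AND 1 = 0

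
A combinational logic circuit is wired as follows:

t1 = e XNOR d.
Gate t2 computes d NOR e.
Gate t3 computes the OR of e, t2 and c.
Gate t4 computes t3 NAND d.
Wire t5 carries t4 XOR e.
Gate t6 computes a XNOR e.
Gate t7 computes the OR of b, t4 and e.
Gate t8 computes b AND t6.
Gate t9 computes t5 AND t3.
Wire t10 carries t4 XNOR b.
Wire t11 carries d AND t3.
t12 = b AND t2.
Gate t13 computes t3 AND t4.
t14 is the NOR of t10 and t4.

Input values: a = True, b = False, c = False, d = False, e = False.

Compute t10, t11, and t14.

t2 = d NOR e = False NOR False = True
t3 = e OR t2 OR c = False OR True OR False = True
t4 = t3 NAND d = True NAND False = True
t10 = t4 XNOR b = True XNOR False = False
t11 = d AND t3 = False AND True = False
t14 = t10 NOR t4 = False NOR True = False

t10 = False, t11 = False, t14 = False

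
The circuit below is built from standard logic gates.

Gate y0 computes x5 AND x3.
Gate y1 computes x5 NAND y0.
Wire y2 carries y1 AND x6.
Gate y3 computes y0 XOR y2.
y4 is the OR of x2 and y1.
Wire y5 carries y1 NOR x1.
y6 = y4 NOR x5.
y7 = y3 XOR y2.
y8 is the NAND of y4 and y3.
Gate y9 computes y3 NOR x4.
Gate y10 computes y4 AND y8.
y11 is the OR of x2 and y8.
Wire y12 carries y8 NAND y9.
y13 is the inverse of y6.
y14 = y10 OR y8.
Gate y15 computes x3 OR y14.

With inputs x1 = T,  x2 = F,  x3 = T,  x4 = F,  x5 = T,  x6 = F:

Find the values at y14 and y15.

y14 = T, y15 = T

y0 = x5 AND x3 = T AND T = T
y1 = x5 NAND y0 = T NAND T = F
y2 = y1 AND x6 = F AND F = F
y3 = y0 XOR y2 = T XOR F = T
y4 = x2 OR y1 = F OR F = F
y8 = y4 NAND y3 = F NAND T = T
y10 = y4 AND y8 = F AND T = F
y14 = y10 OR y8 = F OR T = T
y15 = x3 OR y14 = T OR T = T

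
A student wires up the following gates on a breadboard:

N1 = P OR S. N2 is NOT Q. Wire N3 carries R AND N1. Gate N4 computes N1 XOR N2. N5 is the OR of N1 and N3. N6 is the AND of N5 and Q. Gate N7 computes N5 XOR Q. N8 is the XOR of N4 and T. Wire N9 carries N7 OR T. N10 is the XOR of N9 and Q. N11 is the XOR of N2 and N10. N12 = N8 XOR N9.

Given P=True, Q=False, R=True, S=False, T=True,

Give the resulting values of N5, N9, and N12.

N1 = P OR S = True OR False = True
N2 = NOT Q = NOT False = True
N3 = R AND N1 = True AND True = True
N4 = N1 XOR N2 = True XOR True = False
N5 = N1 OR N3 = True OR True = True
N7 = N5 XOR Q = True XOR False = True
N8 = N4 XOR T = False XOR True = True
N9 = N7 OR T = True OR True = True
N12 = N8 XOR N9 = True XOR True = False

N5 = True  N9 = True  N12 = False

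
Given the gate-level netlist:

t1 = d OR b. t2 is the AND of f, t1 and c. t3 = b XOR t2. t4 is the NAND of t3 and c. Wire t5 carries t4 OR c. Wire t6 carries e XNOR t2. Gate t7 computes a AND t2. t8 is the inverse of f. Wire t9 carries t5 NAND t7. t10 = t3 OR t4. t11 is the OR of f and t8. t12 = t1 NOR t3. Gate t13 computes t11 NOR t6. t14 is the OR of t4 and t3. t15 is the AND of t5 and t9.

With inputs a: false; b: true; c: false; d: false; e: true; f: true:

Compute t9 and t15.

t1 = d OR b = false OR true = true
t2 = f AND t1 AND c = true AND true AND false = false
t3 = b XOR t2 = true XOR false = true
t4 = t3 NAND c = true NAND false = true
t5 = t4 OR c = true OR false = true
t7 = a AND t2 = false AND false = false
t9 = t5 NAND t7 = true NAND false = true
t15 = t5 AND t9 = true AND true = true

t9 = true; t15 = true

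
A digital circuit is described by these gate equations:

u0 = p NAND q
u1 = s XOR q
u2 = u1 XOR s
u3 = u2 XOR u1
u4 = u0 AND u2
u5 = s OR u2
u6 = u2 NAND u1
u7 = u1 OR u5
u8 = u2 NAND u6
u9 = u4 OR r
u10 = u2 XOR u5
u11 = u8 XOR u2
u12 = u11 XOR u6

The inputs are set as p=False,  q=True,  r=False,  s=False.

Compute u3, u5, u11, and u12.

u3 = False  u5 = True  u11 = False  u12 = False

u1 = s XOR q = False XOR True = True
u2 = u1 XOR s = True XOR False = True
u3 = u2 XOR u1 = True XOR True = False
u5 = s OR u2 = False OR True = True
u6 = u2 NAND u1 = True NAND True = False
u8 = u2 NAND u6 = True NAND False = True
u11 = u8 XOR u2 = True XOR True = False
u12 = u11 XOR u6 = False XOR False = False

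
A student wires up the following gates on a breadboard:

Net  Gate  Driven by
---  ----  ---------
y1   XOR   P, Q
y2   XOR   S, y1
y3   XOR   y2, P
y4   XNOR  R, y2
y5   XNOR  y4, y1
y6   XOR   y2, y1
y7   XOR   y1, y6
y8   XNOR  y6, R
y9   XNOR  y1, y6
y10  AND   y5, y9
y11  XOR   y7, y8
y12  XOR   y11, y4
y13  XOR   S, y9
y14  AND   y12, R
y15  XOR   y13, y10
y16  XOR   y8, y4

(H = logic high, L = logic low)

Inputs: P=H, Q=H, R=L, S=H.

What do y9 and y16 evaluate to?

y1 = P XOR Q = H XOR H = L
y2 = S XOR y1 = H XOR L = H
y4 = R XNOR y2 = L XNOR H = L
y6 = y2 XOR y1 = H XOR L = H
y8 = y6 XNOR R = H XNOR L = L
y9 = y1 XNOR y6 = L XNOR H = L
y16 = y8 XOR y4 = L XOR L = L

y9 = L  y16 = L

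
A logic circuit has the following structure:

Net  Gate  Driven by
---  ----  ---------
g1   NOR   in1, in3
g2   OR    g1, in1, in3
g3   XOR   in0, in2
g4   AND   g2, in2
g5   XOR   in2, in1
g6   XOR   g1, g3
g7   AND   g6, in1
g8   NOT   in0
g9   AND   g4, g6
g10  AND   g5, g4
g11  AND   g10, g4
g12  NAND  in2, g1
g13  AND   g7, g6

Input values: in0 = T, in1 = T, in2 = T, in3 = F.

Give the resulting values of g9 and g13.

g9 = F; g13 = F

g1 = in1 NOR in3 = T NOR F = F
g2 = g1 OR in1 OR in3 = F OR T OR F = T
g3 = in0 XOR in2 = T XOR T = F
g4 = g2 AND in2 = T AND T = T
g6 = g1 XOR g3 = F XOR F = F
g7 = g6 AND in1 = F AND T = F
g9 = g4 AND g6 = T AND F = F
g13 = g7 AND g6 = F AND F = F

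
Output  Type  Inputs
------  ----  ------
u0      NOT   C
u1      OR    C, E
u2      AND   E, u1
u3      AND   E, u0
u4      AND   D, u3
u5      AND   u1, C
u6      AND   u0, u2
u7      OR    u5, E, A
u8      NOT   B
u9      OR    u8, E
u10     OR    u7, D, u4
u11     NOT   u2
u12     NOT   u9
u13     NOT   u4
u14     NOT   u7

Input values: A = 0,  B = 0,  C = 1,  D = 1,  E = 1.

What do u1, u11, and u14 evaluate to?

u1 = 1, u11 = 0, u14 = 0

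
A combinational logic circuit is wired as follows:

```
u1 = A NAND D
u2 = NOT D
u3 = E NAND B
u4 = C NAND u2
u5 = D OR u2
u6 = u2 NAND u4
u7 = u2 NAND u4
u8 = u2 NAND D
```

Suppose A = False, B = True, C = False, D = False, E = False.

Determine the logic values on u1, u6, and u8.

u1 = A NAND D = False NAND False = True
u2 = NOT D = NOT False = True
u4 = C NAND u2 = False NAND True = True
u6 = u2 NAND u4 = True NAND True = False
u8 = u2 NAND D = True NAND False = True

u1 = True; u6 = False; u8 = True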